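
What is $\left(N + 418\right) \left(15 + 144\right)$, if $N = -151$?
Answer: $42453$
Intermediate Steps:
$\left(N + 418\right) \left(15 + 144\right) = \left(-151 + 418\right) \left(15 + 144\right) = 267 \cdot 159 = 42453$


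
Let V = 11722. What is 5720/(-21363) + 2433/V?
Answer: -15073661/250417086 ≈ -0.060194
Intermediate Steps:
5720/(-21363) + 2433/V = 5720/(-21363) + 2433/11722 = 5720*(-1/21363) + 2433*(1/11722) = -5720/21363 + 2433/11722 = -15073661/250417086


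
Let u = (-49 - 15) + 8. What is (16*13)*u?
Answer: -11648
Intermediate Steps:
u = -56 (u = -64 + 8 = -56)
(16*13)*u = (16*13)*(-56) = 208*(-56) = -11648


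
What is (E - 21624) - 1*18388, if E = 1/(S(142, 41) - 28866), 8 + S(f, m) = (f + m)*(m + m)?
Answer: -554886417/13868 ≈ -40012.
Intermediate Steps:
S(f, m) = -8 + 2*m*(f + m) (S(f, m) = -8 + (f + m)*(m + m) = -8 + (f + m)*(2*m) = -8 + 2*m*(f + m))
E = -1/13868 (E = 1/((-8 + 2*41² + 2*142*41) - 28866) = 1/((-8 + 2*1681 + 11644) - 28866) = 1/((-8 + 3362 + 11644) - 28866) = 1/(14998 - 28866) = 1/(-13868) = -1/13868 ≈ -7.2108e-5)
(E - 21624) - 1*18388 = (-1/13868 - 21624) - 1*18388 = -299881633/13868 - 18388 = -554886417/13868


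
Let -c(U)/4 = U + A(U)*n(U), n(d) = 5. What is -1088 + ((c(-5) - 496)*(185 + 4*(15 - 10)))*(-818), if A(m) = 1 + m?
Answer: 66404152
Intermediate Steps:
c(U) = -20 - 24*U (c(U) = -4*(U + (1 + U)*5) = -4*(U + (5 + 5*U)) = -4*(5 + 6*U) = -20 - 24*U)
-1088 + ((c(-5) - 496)*(185 + 4*(15 - 10)))*(-818) = -1088 + (((-20 - 24*(-5)) - 496)*(185 + 4*(15 - 10)))*(-818) = -1088 + (((-20 + 120) - 496)*(185 + 4*5))*(-818) = -1088 + ((100 - 496)*(185 + 20))*(-818) = -1088 - 396*205*(-818) = -1088 - 81180*(-818) = -1088 + 66405240 = 66404152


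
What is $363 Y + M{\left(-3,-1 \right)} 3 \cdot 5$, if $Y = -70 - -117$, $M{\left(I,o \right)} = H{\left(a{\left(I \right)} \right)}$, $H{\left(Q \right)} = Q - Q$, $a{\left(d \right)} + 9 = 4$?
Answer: $17061$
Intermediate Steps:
$a{\left(d \right)} = -5$ ($a{\left(d \right)} = -9 + 4 = -5$)
$H{\left(Q \right)} = 0$
$M{\left(I,o \right)} = 0$
$Y = 47$ ($Y = -70 + 117 = 47$)
$363 Y + M{\left(-3,-1 \right)} 3 \cdot 5 = 363 \cdot 47 + 0 \cdot 3 \cdot 5 = 17061 + 0 \cdot 5 = 17061 + 0 = 17061$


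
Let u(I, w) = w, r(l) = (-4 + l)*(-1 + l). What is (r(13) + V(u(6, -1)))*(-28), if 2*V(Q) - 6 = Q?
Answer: -3094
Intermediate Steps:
r(l) = (-1 + l)*(-4 + l)
V(Q) = 3 + Q/2
(r(13) + V(u(6, -1)))*(-28) = ((4 + 13² - 5*13) + (3 + (½)*(-1)))*(-28) = ((4 + 169 - 65) + (3 - ½))*(-28) = (108 + 5/2)*(-28) = (221/2)*(-28) = -3094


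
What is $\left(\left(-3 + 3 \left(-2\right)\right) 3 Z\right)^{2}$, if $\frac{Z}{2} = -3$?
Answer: $26244$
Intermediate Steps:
$Z = -6$ ($Z = 2 \left(-3\right) = -6$)
$\left(\left(-3 + 3 \left(-2\right)\right) 3 Z\right)^{2} = \left(\left(-3 + 3 \left(-2\right)\right) 3 \left(-6\right)\right)^{2} = \left(\left(-3 - 6\right) 3 \left(-6\right)\right)^{2} = \left(\left(-9\right) 3 \left(-6\right)\right)^{2} = \left(\left(-27\right) \left(-6\right)\right)^{2} = 162^{2} = 26244$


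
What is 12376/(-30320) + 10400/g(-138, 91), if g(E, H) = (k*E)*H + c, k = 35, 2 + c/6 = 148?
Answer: -359006869/831249330 ≈ -0.43189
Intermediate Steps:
c = 876 (c = -12 + 6*148 = -12 + 888 = 876)
g(E, H) = 876 + 35*E*H (g(E, H) = (35*E)*H + 876 = 35*E*H + 876 = 876 + 35*E*H)
12376/(-30320) + 10400/g(-138, 91) = 12376/(-30320) + 10400/(876 + 35*(-138)*91) = 12376*(-1/30320) + 10400/(876 - 439530) = -1547/3790 + 10400/(-438654) = -1547/3790 + 10400*(-1/438654) = -1547/3790 - 5200/219327 = -359006869/831249330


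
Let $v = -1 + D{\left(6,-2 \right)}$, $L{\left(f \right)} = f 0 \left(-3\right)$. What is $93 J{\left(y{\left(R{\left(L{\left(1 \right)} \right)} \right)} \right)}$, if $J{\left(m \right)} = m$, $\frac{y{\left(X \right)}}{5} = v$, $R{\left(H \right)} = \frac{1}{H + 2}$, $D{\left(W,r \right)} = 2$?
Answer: $465$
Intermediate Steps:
$L{\left(f \right)} = 0$ ($L{\left(f \right)} = 0 \left(-3\right) = 0$)
$v = 1$ ($v = -1 + 2 = 1$)
$R{\left(H \right)} = \frac{1}{2 + H}$
$y{\left(X \right)} = 5$ ($y{\left(X \right)} = 5 \cdot 1 = 5$)
$93 J{\left(y{\left(R{\left(L{\left(1 \right)} \right)} \right)} \right)} = 93 \cdot 5 = 465$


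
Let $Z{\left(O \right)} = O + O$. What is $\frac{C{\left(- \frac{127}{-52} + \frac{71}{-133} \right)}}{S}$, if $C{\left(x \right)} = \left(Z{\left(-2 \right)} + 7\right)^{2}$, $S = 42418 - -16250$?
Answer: $\frac{3}{19556} \approx 0.00015341$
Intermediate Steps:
$Z{\left(O \right)} = 2 O$
$S = 58668$ ($S = 42418 + 16250 = 58668$)
$C{\left(x \right)} = 9$ ($C{\left(x \right)} = \left(2 \left(-2\right) + 7\right)^{2} = \left(-4 + 7\right)^{2} = 3^{2} = 9$)
$\frac{C{\left(- \frac{127}{-52} + \frac{71}{-133} \right)}}{S} = \frac{9}{58668} = 9 \cdot \frac{1}{58668} = \frac{3}{19556}$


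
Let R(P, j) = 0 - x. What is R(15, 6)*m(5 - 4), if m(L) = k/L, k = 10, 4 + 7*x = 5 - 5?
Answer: 40/7 ≈ 5.7143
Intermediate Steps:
x = -4/7 (x = -4/7 + (5 - 5)/7 = -4/7 + (1/7)*0 = -4/7 + 0 = -4/7 ≈ -0.57143)
R(P, j) = 4/7 (R(P, j) = 0 - 1*(-4/7) = 0 + 4/7 = 4/7)
m(L) = 10/L
R(15, 6)*m(5 - 4) = 4*(10/(5 - 4))/7 = 4*(10/1)/7 = 4*(10*1)/7 = (4/7)*10 = 40/7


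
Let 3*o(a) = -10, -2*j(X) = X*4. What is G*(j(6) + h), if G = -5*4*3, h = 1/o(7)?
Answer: 738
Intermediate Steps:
j(X) = -2*X (j(X) = -X*4/2 = -2*X)
o(a) = -10/3 (o(a) = (⅓)*(-10) = -10/3)
h = -3/10 (h = 1/(-10/3) = -3/10 ≈ -0.30000)
G = -60 (G = -20*3 = -60)
G*(j(6) + h) = -60*(-2*6 - 3/10) = -60*(-12 - 3/10) = -60*(-123/10) = 738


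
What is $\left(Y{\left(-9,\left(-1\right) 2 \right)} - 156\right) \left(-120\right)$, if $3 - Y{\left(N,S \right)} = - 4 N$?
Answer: $22680$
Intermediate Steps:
$Y{\left(N,S \right)} = 3 + 4 N$ ($Y{\left(N,S \right)} = 3 - - 4 N = 3 + 4 N$)
$\left(Y{\left(-9,\left(-1\right) 2 \right)} - 156\right) \left(-120\right) = \left(\left(3 + 4 \left(-9\right)\right) - 156\right) \left(-120\right) = \left(\left(3 - 36\right) - 156\right) \left(-120\right) = \left(-33 - 156\right) \left(-120\right) = \left(-189\right) \left(-120\right) = 22680$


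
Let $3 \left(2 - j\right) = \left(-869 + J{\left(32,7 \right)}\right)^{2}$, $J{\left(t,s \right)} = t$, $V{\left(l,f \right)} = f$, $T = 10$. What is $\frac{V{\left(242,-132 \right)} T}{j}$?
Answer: $\frac{1320}{233521} \approx 0.0056526$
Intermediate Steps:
$j = -233521$ ($j = 2 - \frac{\left(-869 + 32\right)^{2}}{3} = 2 - \frac{\left(-837\right)^{2}}{3} = 2 - 233523 = -233521$)
$\frac{V{\left(242,-132 \right)} T}{j} = \frac{\left(-132\right) 10}{-233521} = \left(-1320\right) \left(- \frac{1}{233521}\right) = \frac{1320}{233521}$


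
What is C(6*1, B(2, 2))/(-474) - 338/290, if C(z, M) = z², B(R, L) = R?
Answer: -14221/11455 ≈ -1.2415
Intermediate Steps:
C(6*1, B(2, 2))/(-474) - 338/290 = (6*1)²/(-474) - 338/290 = 6²*(-1/474) - 338*1/290 = 36*(-1/474) - 169/145 = -6/79 - 169/145 = -14221/11455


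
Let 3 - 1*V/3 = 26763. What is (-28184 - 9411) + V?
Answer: -117875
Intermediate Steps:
V = -80280 (V = 9 - 3*26763 = 9 - 80289 = -80280)
(-28184 - 9411) + V = (-28184 - 9411) - 80280 = -37595 - 80280 = -117875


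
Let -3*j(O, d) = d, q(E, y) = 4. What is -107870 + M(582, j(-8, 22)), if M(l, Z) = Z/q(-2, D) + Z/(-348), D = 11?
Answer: -28154543/261 ≈ -1.0787e+5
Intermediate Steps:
j(O, d) = -d/3
M(l, Z) = 43*Z/174 (M(l, Z) = Z/4 + Z/(-348) = Z*(1/4) + Z*(-1/348) = Z/4 - Z/348 = 43*Z/174)
-107870 + M(582, j(-8, 22)) = -107870 + 43*(-1/3*22)/174 = -107870 + (43/174)*(-22/3) = -107870 - 473/261 = -28154543/261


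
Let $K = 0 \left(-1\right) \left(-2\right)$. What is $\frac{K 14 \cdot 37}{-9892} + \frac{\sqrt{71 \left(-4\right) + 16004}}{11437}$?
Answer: $\frac{2 \sqrt{3930}}{11437} \approx 0.010963$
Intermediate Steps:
$K = 0$ ($K = 0 \left(-2\right) = 0$)
$\frac{K 14 \cdot 37}{-9892} + \frac{\sqrt{71 \left(-4\right) + 16004}}{11437} = \frac{0 \cdot 14 \cdot 37}{-9892} + \frac{\sqrt{71 \left(-4\right) + 16004}}{11437} = 0 \cdot 37 \left(- \frac{1}{9892}\right) + \sqrt{-284 + 16004} \cdot \frac{1}{11437} = 0 \left(- \frac{1}{9892}\right) + \sqrt{15720} \cdot \frac{1}{11437} = 0 + 2 \sqrt{3930} \cdot \frac{1}{11437} = 0 + \frac{2 \sqrt{3930}}{11437} = \frac{2 \sqrt{3930}}{11437}$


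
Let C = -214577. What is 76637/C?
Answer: -6967/19507 ≈ -0.35715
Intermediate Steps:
76637/C = 76637/(-214577) = 76637*(-1/214577) = -6967/19507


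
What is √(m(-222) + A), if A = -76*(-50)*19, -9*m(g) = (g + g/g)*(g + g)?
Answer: 2*√137919/3 ≈ 247.58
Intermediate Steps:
m(g) = -2*g*(1 + g)/9 (m(g) = -(g + g/g)*(g + g)/9 = -(g + 1)*2*g/9 = -(1 + g)*2*g/9 = -2*g*(1 + g)/9)
A = 72200 (A = 3800*19 = 72200)
√(m(-222) + A) = √(-2/9*(-222)*(1 - 222) + 72200) = √(-2/9*(-222)*(-221) + 72200) = √(-32708/3 + 72200) = √(183892/3) = 2*√137919/3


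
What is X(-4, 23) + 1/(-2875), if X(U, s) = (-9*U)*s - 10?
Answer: 2351749/2875 ≈ 818.00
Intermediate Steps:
X(U, s) = -10 - 9*U*s (X(U, s) = -9*U*s - 10 = -10 - 9*U*s)
X(-4, 23) + 1/(-2875) = (-10 - 9*(-4)*23) + 1/(-2875) = (-10 + 828) - 1/2875 = 818 - 1/2875 = 2351749/2875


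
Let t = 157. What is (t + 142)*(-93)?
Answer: -27807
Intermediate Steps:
(t + 142)*(-93) = (157 + 142)*(-93) = 299*(-93) = -27807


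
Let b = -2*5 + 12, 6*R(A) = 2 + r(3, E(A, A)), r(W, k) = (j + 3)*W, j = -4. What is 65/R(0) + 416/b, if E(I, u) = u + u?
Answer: -182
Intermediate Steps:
E(I, u) = 2*u
r(W, k) = -W (r(W, k) = (-4 + 3)*W = -W)
R(A) = -⅙ (R(A) = (2 - 1*3)/6 = (2 - 3)/6 = (⅙)*(-1) = -⅙)
b = 2 (b = -10 + 12 = 2)
65/R(0) + 416/b = 65/(-⅙) + 416/2 = 65*(-6) + 416*(½) = -390 + 208 = -182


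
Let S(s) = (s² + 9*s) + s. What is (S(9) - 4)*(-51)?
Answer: -8517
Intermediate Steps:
S(s) = s² + 10*s
(S(9) - 4)*(-51) = (9*(10 + 9) - 4)*(-51) = (9*19 - 4)*(-51) = (171 - 4)*(-51) = 167*(-51) = -8517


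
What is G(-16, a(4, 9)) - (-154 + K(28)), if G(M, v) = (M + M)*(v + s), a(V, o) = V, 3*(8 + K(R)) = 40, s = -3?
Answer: 350/3 ≈ 116.67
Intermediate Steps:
K(R) = 16/3 (K(R) = -8 + (1/3)*40 = -8 + 40/3 = 16/3)
G(M, v) = 2*M*(-3 + v) (G(M, v) = (M + M)*(v - 3) = (2*M)*(-3 + v) = 2*M*(-3 + v))
G(-16, a(4, 9)) - (-154 + K(28)) = 2*(-16)*(-3 + 4) - (-154 + 16/3) = 2*(-16)*1 - 1*(-446/3) = -32 + 446/3 = 350/3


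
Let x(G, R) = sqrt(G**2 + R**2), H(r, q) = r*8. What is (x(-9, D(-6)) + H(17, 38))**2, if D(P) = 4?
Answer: (136 + sqrt(97))**2 ≈ 21272.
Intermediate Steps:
H(r, q) = 8*r
(x(-9, D(-6)) + H(17, 38))**2 = (sqrt((-9)**2 + 4**2) + 8*17)**2 = (sqrt(81 + 16) + 136)**2 = (sqrt(97) + 136)**2 = (136 + sqrt(97))**2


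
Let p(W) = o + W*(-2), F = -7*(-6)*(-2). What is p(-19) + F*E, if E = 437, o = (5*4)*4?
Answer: -36590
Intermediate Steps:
o = 80 (o = 20*4 = 80)
F = -84 (F = 42*(-2) = -84)
p(W) = 80 - 2*W (p(W) = 80 + W*(-2) = 80 - 2*W)
p(-19) + F*E = (80 - 2*(-19)) - 84*437 = (80 + 38) - 36708 = 118 - 36708 = -36590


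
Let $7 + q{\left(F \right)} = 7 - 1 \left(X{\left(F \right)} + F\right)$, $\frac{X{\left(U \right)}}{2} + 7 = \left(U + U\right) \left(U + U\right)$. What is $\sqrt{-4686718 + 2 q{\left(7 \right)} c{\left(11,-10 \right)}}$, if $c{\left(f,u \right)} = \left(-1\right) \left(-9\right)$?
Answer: $4 i \sqrt{293353} \approx 2166.5 i$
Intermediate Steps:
$c{\left(f,u \right)} = 9$
$X{\left(U \right)} = -14 + 8 U^{2}$ ($X{\left(U \right)} = -14 + 2 \left(U + U\right) \left(U + U\right) = -14 + 2 \cdot 2 U 2 U = -14 + 2 \cdot 4 U^{2} = -14 + 8 U^{2}$)
$q{\left(F \right)} = 14 - F - 8 F^{2}$ ($q{\left(F \right)} = -7 - \left(-7 + 1 \left(\left(-14 + 8 F^{2}\right) + F\right)\right) = -7 - \left(-7 + 1 \left(-14 + F + 8 F^{2}\right)\right) = -7 - \left(-21 + F + 8 F^{2}\right) = 14 - F - 8 F^{2}$)
$\sqrt{-4686718 + 2 q{\left(7 \right)} c{\left(11,-10 \right)}} = \sqrt{-4686718 + 2 \left(14 - 7 - 8 \cdot 7^{2}\right) 9} = \sqrt{-4686718 + 2 \left(14 - 7 - 392\right) 9} = \sqrt{-4686718 + 2 \left(-385\right) 9} = \sqrt{-4686718 - 6930} = \sqrt{-4693648} = 4 i \sqrt{293353}$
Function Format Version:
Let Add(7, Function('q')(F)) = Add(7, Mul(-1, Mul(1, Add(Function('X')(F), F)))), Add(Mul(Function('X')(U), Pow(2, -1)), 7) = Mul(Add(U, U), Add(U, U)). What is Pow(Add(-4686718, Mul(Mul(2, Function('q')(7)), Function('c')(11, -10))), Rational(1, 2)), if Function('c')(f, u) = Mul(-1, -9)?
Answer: Mul(4, I, Pow(293353, Rational(1, 2))) ≈ Mul(2166.5, I)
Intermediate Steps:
Function('c')(f, u) = 9
Function('X')(U) = Add(-14, Mul(8, Pow(U, 2))) (Function('X')(U) = Add(-14, Mul(2, Mul(Add(U, U), Add(U, U)))) = Add(-14, Mul(2, Mul(Mul(2, U), Mul(2, U)))) = Add(-14, Mul(2, Mul(4, Pow(U, 2)))) = Add(-14, Mul(8, Pow(U, 2))))
Function('q')(F) = Add(14, Mul(-1, F), Mul(-8, Pow(F, 2))) (Function('q')(F) = Add(-7, Add(7, Mul(-1, Mul(1, Add(Add(-14, Mul(8, Pow(F, 2))), F))))) = Add(-7, Add(7, Mul(-1, Mul(1, Add(-14, F, Mul(8, Pow(F, 2))))))) = Add(-7, Add(7, Mul(-1, Add(-14, F, Mul(8, Pow(F, 2)))))) = Add(-7, Add(7, Add(14, Mul(-1, F), Mul(-8, Pow(F, 2))))) = Add(-7, Add(21, Mul(-1, F), Mul(-8, Pow(F, 2)))) = Add(14, Mul(-1, F), Mul(-8, Pow(F, 2))))
Pow(Add(-4686718, Mul(Mul(2, Function('q')(7)), Function('c')(11, -10))), Rational(1, 2)) = Pow(Add(-4686718, Mul(Mul(2, Add(14, Mul(-1, 7), Mul(-8, Pow(7, 2)))), 9)), Rational(1, 2)) = Pow(Add(-4686718, Mul(Mul(2, Add(14, -7, Mul(-8, 49))), 9)), Rational(1, 2)) = Pow(Add(-4686718, Mul(Mul(2, Add(14, -7, -392)), 9)), Rational(1, 2)) = Pow(Add(-4686718, Mul(Mul(2, -385), 9)), Rational(1, 2)) = Pow(Add(-4686718, Mul(-770, 9)), Rational(1, 2)) = Pow(Add(-4686718, -6930), Rational(1, 2)) = Pow(-4693648, Rational(1, 2)) = Mul(4, I, Pow(293353, Rational(1, 2)))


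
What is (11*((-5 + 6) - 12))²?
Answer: 14641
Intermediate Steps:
(11*((-5 + 6) - 12))² = (11*(1 - 12))² = (11*(-11))² = (-121)² = 14641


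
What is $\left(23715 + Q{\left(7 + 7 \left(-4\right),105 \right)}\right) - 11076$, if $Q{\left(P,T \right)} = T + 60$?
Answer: $12804$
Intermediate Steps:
$Q{\left(P,T \right)} = 60 + T$
$\left(23715 + Q{\left(7 + 7 \left(-4\right),105 \right)}\right) - 11076 = \left(23715 + \left(60 + 105\right)\right) - 11076 = \left(23715 + 165\right) - 11076 = 23880 - 11076 = 12804$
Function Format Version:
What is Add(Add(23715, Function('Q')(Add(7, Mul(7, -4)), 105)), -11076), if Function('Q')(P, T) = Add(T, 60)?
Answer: 12804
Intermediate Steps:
Function('Q')(P, T) = Add(60, T)
Add(Add(23715, Function('Q')(Add(7, Mul(7, -4)), 105)), -11076) = Add(Add(23715, Add(60, 105)), -11076) = Add(Add(23715, 165), -11076) = Add(23880, -11076) = 12804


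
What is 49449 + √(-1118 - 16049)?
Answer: 49449 + I*√17167 ≈ 49449.0 + 131.02*I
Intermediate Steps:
49449 + √(-1118 - 16049) = 49449 + √(-17167) = 49449 + I*√17167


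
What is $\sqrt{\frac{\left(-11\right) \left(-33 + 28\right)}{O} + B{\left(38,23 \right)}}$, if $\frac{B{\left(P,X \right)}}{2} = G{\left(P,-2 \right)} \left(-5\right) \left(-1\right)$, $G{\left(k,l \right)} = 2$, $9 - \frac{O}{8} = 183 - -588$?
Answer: $\frac{\sqrt{46430565}}{1524} \approx 4.4711$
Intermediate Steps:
$O = -6096$ ($O = 72 - 8 \left(183 - -588\right) = 72 - 8 \left(183 + 588\right) = 72 - 6168 = -6096$)
$B{\left(P,X \right)} = 20$ ($B{\left(P,X \right)} = 2 \cdot 2 \left(-5\right) \left(-1\right) = 2 \left(\left(-10\right) \left(-1\right)\right) = 2 \cdot 10 = 20$)
$\sqrt{\frac{\left(-11\right) \left(-33 + 28\right)}{O} + B{\left(38,23 \right)}} = \sqrt{\frac{\left(-11\right) \left(-33 + 28\right)}{-6096} + 20} = \sqrt{\left(-11\right) \left(-5\right) \left(- \frac{1}{6096}\right) + 20} = \sqrt{55 \left(- \frac{1}{6096}\right) + 20} = \sqrt{- \frac{55}{6096} + 20} = \sqrt{\frac{121865}{6096}} = \frac{\sqrt{46430565}}{1524}$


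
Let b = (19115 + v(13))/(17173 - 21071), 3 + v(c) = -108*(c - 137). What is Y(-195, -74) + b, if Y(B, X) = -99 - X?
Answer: -64977/1949 ≈ -33.339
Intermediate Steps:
v(c) = 14793 - 108*c (v(c) = -3 - 108*(c - 137) = -3 - 108*(-137 + c) = -3 + (14796 - 108*c) = 14793 - 108*c)
b = -16252/1949 (b = (19115 + (14793 - 108*13))/(17173 - 21071) = (19115 + (14793 - 1404))/(-3898) = (19115 + 13389)*(-1/3898) = 32504*(-1/3898) = -16252/1949 ≈ -8.3386)
Y(-195, -74) + b = (-99 - 1*(-74)) - 16252/1949 = (-99 + 74) - 16252/1949 = -25 - 16252/1949 = -64977/1949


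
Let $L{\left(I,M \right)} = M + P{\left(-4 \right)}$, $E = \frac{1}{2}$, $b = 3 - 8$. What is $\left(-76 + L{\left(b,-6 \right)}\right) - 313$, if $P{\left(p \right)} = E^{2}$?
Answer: $- \frac{1579}{4} \approx -394.75$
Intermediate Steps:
$b = -5$
$E = \frac{1}{2} \approx 0.5$
$P{\left(p \right)} = \frac{1}{4}$ ($P{\left(p \right)} = \left(\frac{1}{2}\right)^{2} = \frac{1}{4}$)
$L{\left(I,M \right)} = \frac{1}{4} + M$ ($L{\left(I,M \right)} = M + \frac{1}{4} = \frac{1}{4} + M$)
$\left(-76 + L{\left(b,-6 \right)}\right) - 313 = \left(-76 + \left(\frac{1}{4} - 6\right)\right) - 313 = \left(-76 - \frac{23}{4}\right) - 313 = - \frac{327}{4} - 313 = - \frac{1579}{4}$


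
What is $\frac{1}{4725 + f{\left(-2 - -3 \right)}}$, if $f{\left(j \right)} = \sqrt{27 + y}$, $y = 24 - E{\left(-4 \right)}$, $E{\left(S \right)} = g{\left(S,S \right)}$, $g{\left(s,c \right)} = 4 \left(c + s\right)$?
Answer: $\frac{4725}{22325542} - \frac{\sqrt{83}}{22325542} \approx 0.00021123$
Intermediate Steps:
$g{\left(s,c \right)} = 4 c + 4 s$
$E{\left(S \right)} = 8 S$ ($E{\left(S \right)} = 4 S + 4 S = 8 S$)
$y = 56$ ($y = 24 - 8 \left(-4\right) = 24 - -32 = 24 + 32 = 56$)
$f{\left(j \right)} = \sqrt{83}$ ($f{\left(j \right)} = \sqrt{27 + 56} = \sqrt{83}$)
$\frac{1}{4725 + f{\left(-2 - -3 \right)}} = \frac{1}{4725 + \sqrt{83}}$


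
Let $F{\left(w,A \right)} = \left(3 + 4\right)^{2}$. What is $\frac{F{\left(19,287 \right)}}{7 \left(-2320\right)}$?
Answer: $- \frac{7}{2320} \approx -0.0030172$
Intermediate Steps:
$F{\left(w,A \right)} = 49$ ($F{\left(w,A \right)} = 7^{2} = 49$)
$\frac{F{\left(19,287 \right)}}{7 \left(-2320\right)} = \frac{49}{7 \left(-2320\right)} = \frac{49}{-16240} = 49 \left(- \frac{1}{16240}\right) = - \frac{7}{2320}$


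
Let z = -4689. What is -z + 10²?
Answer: 4789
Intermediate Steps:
-z + 10² = -1*(-4689) + 10² = 4689 + 100 = 4789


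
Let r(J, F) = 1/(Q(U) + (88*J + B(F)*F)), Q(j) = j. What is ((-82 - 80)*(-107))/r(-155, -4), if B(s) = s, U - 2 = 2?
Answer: -236089080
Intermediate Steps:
U = 4 (U = 2 + 2 = 4)
r(J, F) = 1/(4 + F² + 88*J) (r(J, F) = 1/(4 + (88*J + F*F)) = 1/(4 + (88*J + F²)) = 1/(4 + (F² + 88*J)) = 1/(4 + F² + 88*J))
((-82 - 80)*(-107))/r(-155, -4) = ((-82 - 80)*(-107))/(1/(4 + (-4)² + 88*(-155))) = (-162*(-107))/(1/(4 + 16 - 13640)) = 17334/(1/(-13620)) = 17334/(-1/13620) = 17334*(-13620) = -236089080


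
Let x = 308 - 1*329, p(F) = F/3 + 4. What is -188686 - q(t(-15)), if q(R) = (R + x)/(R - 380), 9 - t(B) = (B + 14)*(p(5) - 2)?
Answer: -207931997/1102 ≈ -1.8869e+5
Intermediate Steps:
p(F) = 4 + F/3 (p(F) = F*(⅓) + 4 = F/3 + 4 = 4 + F/3)
x = -21 (x = 308 - 329 = -21)
t(B) = -127/3 - 11*B/3 (t(B) = 9 - (B + 14)*((4 + (⅓)*5) - 2) = 9 - (14 + B)*((4 + 5/3) - 2) = 9 - (14 + B)*(17/3 - 2) = 9 - (14 + B)*11/3 = 9 - (154/3 + 11*B/3) = 9 + (-154/3 - 11*B/3) = -127/3 - 11*B/3)
q(R) = (-21 + R)/(-380 + R) (q(R) = (R - 21)/(R - 380) = (-21 + R)/(-380 + R))
-188686 - q(t(-15)) = -188686 - (-21 + (-127/3 - 11/3*(-15)))/(-380 + (-127/3 - 11/3*(-15))) = -188686 - (-21 + (-127/3 + 55))/(-380 + (-127/3 + 55)) = -188686 - (-21 + 38/3)/(-380 + 38/3) = -188686 - (-25)/((-1102/3)*3) = -188686 - (-3)*(-25)/(1102*3) = -188686 - 1*25/1102 = -188686 - 25/1102 = -207931997/1102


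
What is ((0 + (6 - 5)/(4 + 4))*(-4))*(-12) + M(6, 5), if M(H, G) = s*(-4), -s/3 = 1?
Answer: 18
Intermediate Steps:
s = -3 (s = -3*1 = -3)
M(H, G) = 12 (M(H, G) = -3*(-4) = 12)
((0 + (6 - 5)/(4 + 4))*(-4))*(-12) + M(6, 5) = ((0 + (6 - 5)/(4 + 4))*(-4))*(-12) + 12 = ((0 + 1/8)*(-4))*(-12) + 12 = ((0 + 1*(⅛))*(-4))*(-12) + 12 = ((0 + ⅛)*(-4))*(-12) + 12 = ((⅛)*(-4))*(-12) + 12 = -½*(-12) + 12 = 6 + 12 = 18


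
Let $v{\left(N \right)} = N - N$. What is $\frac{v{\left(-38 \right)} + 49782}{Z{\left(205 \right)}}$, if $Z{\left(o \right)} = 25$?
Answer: $\frac{49782}{25} \approx 1991.3$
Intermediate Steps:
$v{\left(N \right)} = 0$
$\frac{v{\left(-38 \right)} + 49782}{Z{\left(205 \right)}} = \frac{0 + 49782}{25} = 49782 \cdot \frac{1}{25} = \frac{49782}{25}$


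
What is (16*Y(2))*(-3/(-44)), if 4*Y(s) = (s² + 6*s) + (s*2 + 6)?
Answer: 78/11 ≈ 7.0909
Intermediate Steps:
Y(s) = 3/2 + 2*s + s²/4 (Y(s) = ((s² + 6*s) + (s*2 + 6))/4 = ((s² + 6*s) + (2*s + 6))/4 = ((s² + 6*s) + (6 + 2*s))/4 = (6 + s² + 8*s)/4 = 3/2 + 2*s + s²/4)
(16*Y(2))*(-3/(-44)) = (16*(3/2 + 2*2 + (¼)*2²))*(-3/(-44)) = (16*(3/2 + 4 + (¼)*4))*(-3*(-1/44)) = (16*(3/2 + 4 + 1))*(3/44) = (16*(13/2))*(3/44) = 104*(3/44) = 78/11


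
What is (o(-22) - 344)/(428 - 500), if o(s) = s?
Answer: 61/12 ≈ 5.0833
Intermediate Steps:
(o(-22) - 344)/(428 - 500) = (-22 - 344)/(428 - 500) = -366/(-72) = -366*(-1/72) = 61/12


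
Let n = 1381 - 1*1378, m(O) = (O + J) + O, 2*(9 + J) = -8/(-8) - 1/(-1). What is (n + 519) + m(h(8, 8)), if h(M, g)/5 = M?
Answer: 594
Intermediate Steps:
J = -8 (J = -9 + (-8/(-8) - 1/(-1))/2 = -9 + (-8*(-⅛) - 1*(-1))/2 = -9 + (1 + 1)/2 = -9 + (½)*2 = -9 + 1 = -8)
h(M, g) = 5*M
m(O) = -8 + 2*O (m(O) = (O - 8) + O = (-8 + O) + O = -8 + 2*O)
n = 3 (n = 1381 - 1378 = 3)
(n + 519) + m(h(8, 8)) = (3 + 519) + (-8 + 2*(5*8)) = 522 + (-8 + 2*40) = 522 + (-8 + 80) = 522 + 72 = 594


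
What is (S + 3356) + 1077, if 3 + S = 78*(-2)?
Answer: 4274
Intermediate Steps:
S = -159 (S = -3 + 78*(-2) = -3 - 156 = -159)
(S + 3356) + 1077 = (-159 + 3356) + 1077 = 3197 + 1077 = 4274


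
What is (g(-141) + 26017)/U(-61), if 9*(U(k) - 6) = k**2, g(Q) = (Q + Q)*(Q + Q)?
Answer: 949869/3775 ≈ 251.62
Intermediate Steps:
g(Q) = 4*Q**2 (g(Q) = (2*Q)*(2*Q) = 4*Q**2)
U(k) = 6 + k**2/9
(g(-141) + 26017)/U(-61) = (4*(-141)**2 + 26017)/(6 + (1/9)*(-61)**2) = (4*19881 + 26017)/(6 + (1/9)*3721) = (79524 + 26017)/(6 + 3721/9) = 105541/(3775/9) = 105541*(9/3775) = 949869/3775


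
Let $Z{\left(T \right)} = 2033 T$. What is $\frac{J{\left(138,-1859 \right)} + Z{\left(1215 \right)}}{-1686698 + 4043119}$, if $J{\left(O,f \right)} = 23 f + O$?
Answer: $\frac{2427476}{2356421} \approx 1.0302$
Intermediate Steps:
$J{\left(O,f \right)} = O + 23 f$
$\frac{J{\left(138,-1859 \right)} + Z{\left(1215 \right)}}{-1686698 + 4043119} = \frac{\left(138 + 23 \left(-1859\right)\right) + 2033 \cdot 1215}{-1686698 + 4043119} = \frac{\left(138 - 42757\right) + 2470095}{2356421} = \left(-42619 + 2470095\right) \frac{1}{2356421} = 2427476 \cdot \frac{1}{2356421} = \frac{2427476}{2356421}$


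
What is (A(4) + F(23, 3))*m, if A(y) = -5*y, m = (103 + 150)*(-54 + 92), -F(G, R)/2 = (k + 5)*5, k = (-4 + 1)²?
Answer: -1538240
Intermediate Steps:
k = 9 (k = (-3)² = 9)
F(G, R) = -140 (F(G, R) = -2*(9 + 5)*5 = -28*5 = -2*70 = -140)
m = 9614 (m = 253*38 = 9614)
(A(4) + F(23, 3))*m = (-5*4 - 140)*9614 = (-20 - 140)*9614 = -160*9614 = -1538240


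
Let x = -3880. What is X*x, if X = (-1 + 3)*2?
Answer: -15520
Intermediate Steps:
X = 4 (X = 2*2 = 4)
X*x = 4*(-3880) = -15520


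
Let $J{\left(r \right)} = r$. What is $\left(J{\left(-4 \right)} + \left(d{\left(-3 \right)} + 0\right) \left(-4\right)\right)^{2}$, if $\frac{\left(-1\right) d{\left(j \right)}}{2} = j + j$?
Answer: $2704$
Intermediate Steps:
$d{\left(j \right)} = - 4 j$ ($d{\left(j \right)} = - 2 \left(j + j\right) = - 2 \cdot 2 j = - 4 j$)
$\left(J{\left(-4 \right)} + \left(d{\left(-3 \right)} + 0\right) \left(-4\right)\right)^{2} = \left(-4 + \left(\left(-4\right) \left(-3\right) + 0\right) \left(-4\right)\right)^{2} = \left(-4 + \left(12 + 0\right) \left(-4\right)\right)^{2} = \left(-4 + 12 \left(-4\right)\right)^{2} = \left(-4 - 48\right)^{2} = \left(-52\right)^{2} = 2704$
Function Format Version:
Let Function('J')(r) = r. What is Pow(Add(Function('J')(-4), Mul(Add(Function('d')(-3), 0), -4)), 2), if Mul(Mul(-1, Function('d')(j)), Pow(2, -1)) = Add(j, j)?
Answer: 2704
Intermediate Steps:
Function('d')(j) = Mul(-4, j) (Function('d')(j) = Mul(-2, Add(j, j)) = Mul(-2, Mul(2, j)) = Mul(-4, j))
Pow(Add(Function('J')(-4), Mul(Add(Function('d')(-3), 0), -4)), 2) = Pow(Add(-4, Mul(Add(Mul(-4, -3), 0), -4)), 2) = Pow(Add(-4, Mul(Add(12, 0), -4)), 2) = Pow(Add(-4, Mul(12, -4)), 2) = Pow(Add(-4, -48), 2) = Pow(-52, 2) = 2704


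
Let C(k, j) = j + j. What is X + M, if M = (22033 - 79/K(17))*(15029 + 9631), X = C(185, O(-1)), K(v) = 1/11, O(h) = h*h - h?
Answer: 521904244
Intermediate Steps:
O(h) = h**2 - h
C(k, j) = 2*j
K(v) = 1/11
X = 4 (X = 2*(-(-1 - 1)) = 2*(-1*(-2)) = 2*2 = 4)
M = 521904240 (M = (22033 - 79/1/11)*(15029 + 9631) = (22033 - 79*11)*24660 = (22033 - 869)*24660 = 21164*24660 = 521904240)
X + M = 4 + 521904240 = 521904244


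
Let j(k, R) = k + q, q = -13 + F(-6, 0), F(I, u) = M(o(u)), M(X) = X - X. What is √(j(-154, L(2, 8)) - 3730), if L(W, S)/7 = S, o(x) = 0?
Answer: 3*I*√433 ≈ 62.426*I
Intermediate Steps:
L(W, S) = 7*S
M(X) = 0
F(I, u) = 0
q = -13 (q = -13 + 0 = -13)
j(k, R) = -13 + k (j(k, R) = k - 13 = -13 + k)
√(j(-154, L(2, 8)) - 3730) = √((-13 - 154) - 3730) = √(-167 - 3730) = √(-3897) = 3*I*√433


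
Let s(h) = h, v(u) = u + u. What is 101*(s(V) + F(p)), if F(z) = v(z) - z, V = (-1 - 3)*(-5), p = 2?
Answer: 2222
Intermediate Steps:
V = 20 (V = -4*(-5) = 20)
v(u) = 2*u
F(z) = z (F(z) = 2*z - z = z)
101*(s(V) + F(p)) = 101*(20 + 2) = 101*22 = 2222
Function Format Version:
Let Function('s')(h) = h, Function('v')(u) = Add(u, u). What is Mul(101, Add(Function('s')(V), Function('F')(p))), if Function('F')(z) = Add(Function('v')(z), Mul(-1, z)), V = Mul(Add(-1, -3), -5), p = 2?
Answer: 2222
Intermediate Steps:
V = 20 (V = Mul(-4, -5) = 20)
Function('v')(u) = Mul(2, u)
Function('F')(z) = z (Function('F')(z) = Add(Mul(2, z), Mul(-1, z)) = z)
Mul(101, Add(Function('s')(V), Function('F')(p))) = Mul(101, Add(20, 2)) = Mul(101, 22) = 2222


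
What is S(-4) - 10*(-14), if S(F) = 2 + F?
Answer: 138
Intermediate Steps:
S(-4) - 10*(-14) = (2 - 4) - 10*(-14) = -2 + 140 = 138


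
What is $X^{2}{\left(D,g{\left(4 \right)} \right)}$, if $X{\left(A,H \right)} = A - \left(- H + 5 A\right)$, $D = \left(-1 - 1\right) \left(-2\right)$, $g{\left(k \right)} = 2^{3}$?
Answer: $64$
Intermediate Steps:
$g{\left(k \right)} = 8$
$D = 4$ ($D = \left(-2\right) \left(-2\right) = 4$)
$X{\left(A,H \right)} = H - 4 A$
$X^{2}{\left(D,g{\left(4 \right)} \right)} = \left(8 - 16\right)^{2} = \left(-8\right)^{2} = 64$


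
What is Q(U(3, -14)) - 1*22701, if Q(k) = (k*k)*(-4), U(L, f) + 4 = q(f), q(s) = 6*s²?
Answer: -5517037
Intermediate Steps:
U(L, f) = -4 + 6*f²
Q(k) = -4*k² (Q(k) = k²*(-4) = -4*k²)
Q(U(3, -14)) - 1*22701 = -4*(-4 + 6*(-14)²)² - 1*22701 = -4*(-4 + 6*196)² - 22701 = -4*(-4 + 1176)² - 22701 = -4*1172² - 22701 = -4*1373584 - 22701 = -5494336 - 22701 = -5517037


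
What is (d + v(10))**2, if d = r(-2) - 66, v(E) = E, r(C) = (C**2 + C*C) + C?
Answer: 2500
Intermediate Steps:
r(C) = C + 2*C**2 (r(C) = (C**2 + C**2) + C = 2*C**2 + C = C + 2*C**2)
d = -60 (d = -2*(1 + 2*(-2)) - 66 = -2*(1 - 4) - 66 = -2*(-3) - 66 = 6 - 66 = -60)
(d + v(10))**2 = (-60 + 10)**2 = (-50)**2 = 2500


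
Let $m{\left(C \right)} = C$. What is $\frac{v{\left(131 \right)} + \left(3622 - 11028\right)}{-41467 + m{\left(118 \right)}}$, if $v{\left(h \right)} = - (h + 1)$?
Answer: $\frac{7538}{41349} \approx 0.1823$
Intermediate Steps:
$v{\left(h \right)} = -1 - h$ ($v{\left(h \right)} = - (1 + h) = -1 - h$)
$\frac{v{\left(131 \right)} + \left(3622 - 11028\right)}{-41467 + m{\left(118 \right)}} = \frac{\left(-1 - 131\right) + \left(3622 - 11028\right)}{-41467 + 118} = \frac{\left(-1 - 131\right) + \left(3622 - 11028\right)}{-41349} = \left(-132 - 7406\right) \left(- \frac{1}{41349}\right) = \left(-7538\right) \left(- \frac{1}{41349}\right) = \frac{7538}{41349}$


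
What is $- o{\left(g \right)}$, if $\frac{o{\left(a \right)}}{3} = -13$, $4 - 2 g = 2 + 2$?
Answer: $39$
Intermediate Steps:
$g = 0$ ($g = 2 - \frac{2 + 2}{2} = 2 - 2 = 0$)
$o{\left(a \right)} = -39$ ($o{\left(a \right)} = 3 \left(-13\right) = -39$)
$- o{\left(g \right)} = \left(-1\right) \left(-39\right) = 39$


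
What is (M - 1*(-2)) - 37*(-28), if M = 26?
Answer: 1064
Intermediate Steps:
(M - 1*(-2)) - 37*(-28) = (26 - 1*(-2)) - 37*(-28) = (26 + 2) + 1036 = 28 + 1036 = 1064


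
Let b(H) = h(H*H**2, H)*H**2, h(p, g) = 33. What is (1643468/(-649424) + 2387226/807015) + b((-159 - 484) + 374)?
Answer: 104291105942757957/43674575780 ≈ 2.3879e+6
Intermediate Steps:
b(H) = 33*H**2
(1643468/(-649424) + 2387226/807015) + b((-159 - 484) + 374) = (1643468/(-649424) + 2387226/807015) + 33*((-159 - 484) + 374)**2 = (1643468*(-1/649424) + 2387226*(1/807015)) + 33*(-643 + 374)**2 = (-410867/162356 + 795742/269005) + 33*(-269)**2 = 18668210817/43674575780 + 33*72361 = 18668210817/43674575780 + 2387913 = 104291105942757957/43674575780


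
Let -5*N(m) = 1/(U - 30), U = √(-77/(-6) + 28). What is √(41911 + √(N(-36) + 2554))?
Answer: √(41911 + √(2554 + 1/(150 - 35*√30/6))) ≈ 204.85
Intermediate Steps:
U = 7*√30/6 (U = √(-77*(-⅙) + 28) = √(77/6 + 28) = √(245/6) = 7*√30/6 ≈ 6.3901)
N(m) = -1/(5*(-30 + 7*√30/6)) (N(m) = -1/(5*(7*√30/6 - 30)) = -1/(5*(-30 + 7*√30/6)))
√(41911 + √(N(-36) + 2554)) = √(41911 + √((36/5155 + 7*√30/25775) + 2554)) = √(41911 + √(13165906/5155 + 7*√30/25775))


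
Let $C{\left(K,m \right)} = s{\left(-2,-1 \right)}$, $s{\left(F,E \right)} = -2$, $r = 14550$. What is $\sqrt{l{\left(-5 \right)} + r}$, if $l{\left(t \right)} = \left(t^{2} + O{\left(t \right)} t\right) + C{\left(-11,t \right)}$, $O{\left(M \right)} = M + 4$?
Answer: $\sqrt{14578} \approx 120.74$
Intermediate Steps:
$O{\left(M \right)} = 4 + M$
$C{\left(K,m \right)} = -2$
$l{\left(t \right)} = -2 + t^{2} + t \left(4 + t\right)$ ($l{\left(t \right)} = \left(t^{2} + \left(4 + t\right) t\right) - 2 = \left(t^{2} + t \left(4 + t\right)\right) - 2 = -2 + t^{2} + t \left(4 + t\right)$)
$\sqrt{l{\left(-5 \right)} + r} = \sqrt{\left(-2 + \left(-5\right)^{2} - 5 \left(4 - 5\right)\right) + 14550} = \sqrt{\left(-2 + 25 - -5\right) + 14550} = \sqrt{\left(-2 + 25 + 5\right) + 14550} = \sqrt{28 + 14550} = \sqrt{14578}$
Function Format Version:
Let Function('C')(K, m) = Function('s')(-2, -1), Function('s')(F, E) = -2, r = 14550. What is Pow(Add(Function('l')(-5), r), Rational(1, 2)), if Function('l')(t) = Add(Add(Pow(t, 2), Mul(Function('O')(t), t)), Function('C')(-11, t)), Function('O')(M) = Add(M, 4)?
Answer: Pow(14578, Rational(1, 2)) ≈ 120.74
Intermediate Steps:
Function('O')(M) = Add(4, M)
Function('C')(K, m) = -2
Function('l')(t) = Add(-2, Pow(t, 2), Mul(t, Add(4, t))) (Function('l')(t) = Add(Add(Pow(t, 2), Mul(Add(4, t), t)), -2) = Add(Add(Pow(t, 2), Mul(t, Add(4, t))), -2) = Add(-2, Pow(t, 2), Mul(t, Add(4, t))))
Pow(Add(Function('l')(-5), r), Rational(1, 2)) = Pow(Add(Add(-2, Pow(-5, 2), Mul(-5, Add(4, -5))), 14550), Rational(1, 2)) = Pow(Add(Add(-2, 25, Mul(-5, -1)), 14550), Rational(1, 2)) = Pow(Add(Add(-2, 25, 5), 14550), Rational(1, 2)) = Pow(Add(28, 14550), Rational(1, 2)) = Pow(14578, Rational(1, 2))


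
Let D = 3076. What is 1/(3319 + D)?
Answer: 1/6395 ≈ 0.00015637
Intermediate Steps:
1/(3319 + D) = 1/(3319 + 3076) = 1/6395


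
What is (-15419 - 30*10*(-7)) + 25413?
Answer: 12094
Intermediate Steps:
(-15419 - 30*10*(-7)) + 25413 = (-15419 - 300*(-7)) + 25413 = (-15419 + 2100) + 25413 = -13319 + 25413 = 12094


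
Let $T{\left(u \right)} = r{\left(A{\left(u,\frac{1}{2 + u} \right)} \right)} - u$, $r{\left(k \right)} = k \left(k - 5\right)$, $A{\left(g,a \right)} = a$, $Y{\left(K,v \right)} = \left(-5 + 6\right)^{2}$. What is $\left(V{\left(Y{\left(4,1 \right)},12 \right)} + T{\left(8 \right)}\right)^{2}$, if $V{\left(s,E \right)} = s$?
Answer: $\frac{561001}{10000} \approx 56.1$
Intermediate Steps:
$Y{\left(K,v \right)} = 1$ ($Y{\left(K,v \right)} = 1^{2} = 1$)
$r{\left(k \right)} = k \left(-5 + k\right)$
$T{\left(u \right)} = - u + \frac{-5 + \frac{1}{2 + u}}{2 + u}$ ($T{\left(u \right)} = \frac{-5 + \frac{1}{2 + u}}{2 + u} - u = - u + \frac{-5 + \frac{1}{2 + u}}{2 + u}$)
$\left(V{\left(Y{\left(4,1 \right)},12 \right)} + T{\left(8 \right)}\right)^{2} = \left(1 + \frac{-9 - 40 - 8 \left(2 + 8\right)^{2}}{\left(2 + 8\right)^{2}}\right)^{2} = \left(1 + \frac{-9 - 40 - 8 \cdot 10^{2}}{100}\right)^{2} = \left(1 + \frac{-9 - 40 - 8 \cdot 100}{100}\right)^{2} = \left(1 + \frac{-9 - 40 - 800}{100}\right)^{2} = \left(1 + \frac{1}{100} \left(-849\right)\right)^{2} = \left(1 - \frac{849}{100}\right)^{2} = \left(- \frac{749}{100}\right)^{2} = \frac{561001}{10000}$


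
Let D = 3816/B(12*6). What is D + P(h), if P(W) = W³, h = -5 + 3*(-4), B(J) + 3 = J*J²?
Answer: -611249623/124415 ≈ -4913.0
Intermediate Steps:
B(J) = -3 + J³ (B(J) = -3 + J*J² = -3 + J³)
D = 1272/124415 (D = 3816/(-3 + (12*6)³) = 3816/(-3 + 72³) = 3816/(-3 + 373248) = 3816/373245 = 3816*(1/373245) = 1272/124415 ≈ 0.010224)
h = -17 (h = -5 - 12 = -17)
D + P(h) = 1272/124415 + (-17)³ = 1272/124415 - 4913 = -611249623/124415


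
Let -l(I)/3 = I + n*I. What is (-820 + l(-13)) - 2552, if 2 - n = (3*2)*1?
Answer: -3489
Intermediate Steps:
n = -4 (n = 2 - 3*2 = 2 - 6 = -4)
l(I) = 9*I (l(I) = -3*(I - 4*I) = -(-9)*I = 9*I)
(-820 + l(-13)) - 2552 = (-820 + 9*(-13)) - 2552 = (-820 - 117) - 2552 = -937 - 2552 = -3489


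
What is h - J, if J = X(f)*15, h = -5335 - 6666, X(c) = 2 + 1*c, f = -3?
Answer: -11986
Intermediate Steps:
X(c) = 2 + c
h = -12001
J = -15 (J = (2 - 3)*15 = -1*15 = -15)
h - J = -12001 - 1*(-15) = -12001 + 15 = -11986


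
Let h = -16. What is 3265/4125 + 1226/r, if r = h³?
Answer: 831619/1689600 ≈ 0.49220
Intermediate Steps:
r = -4096 (r = (-16)³ = -4096)
3265/4125 + 1226/r = 3265/4125 + 1226/(-4096) = 3265*(1/4125) + 1226*(-1/4096) = 653/825 - 613/2048 = 831619/1689600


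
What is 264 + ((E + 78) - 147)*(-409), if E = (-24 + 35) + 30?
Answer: 11716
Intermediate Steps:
E = 41 (E = 11 + 30 = 41)
264 + ((E + 78) - 147)*(-409) = 264 + ((41 + 78) - 147)*(-409) = 264 + (119 - 147)*(-409) = 264 - 28*(-409) = 264 + 11452 = 11716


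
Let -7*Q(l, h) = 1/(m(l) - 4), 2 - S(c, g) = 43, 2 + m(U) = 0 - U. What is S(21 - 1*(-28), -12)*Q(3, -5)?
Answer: -41/63 ≈ -0.65079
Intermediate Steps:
m(U) = -2 - U (m(U) = -2 + (0 - U) = -2 - U)
S(c, g) = -41 (S(c, g) = 2 - 1*43 = 2 - 43 = -41)
Q(l, h) = -1/(7*(-6 - l)) (Q(l, h) = -1/(7*((-2 - l) - 4)) = -1/(7*(-6 - l)))
S(21 - 1*(-28), -12)*Q(3, -5) = -41/(7*(6 + 3)) = -41/(7*9) = -41*1/63 = -41/63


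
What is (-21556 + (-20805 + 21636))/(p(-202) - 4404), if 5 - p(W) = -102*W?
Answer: 20725/25003 ≈ 0.82890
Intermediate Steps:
p(W) = 5 + 102*W (p(W) = 5 - (-102)*W = 5 + 102*W)
(-21556 + (-20805 + 21636))/(p(-202) - 4404) = (-21556 + (-20805 + 21636))/((5 + 102*(-202)) - 4404) = (-21556 + 831)/((5 - 20604) - 4404) = -20725/(-20599 - 4404) = -20725/(-25003) = -20725*(-1/25003) = 20725/25003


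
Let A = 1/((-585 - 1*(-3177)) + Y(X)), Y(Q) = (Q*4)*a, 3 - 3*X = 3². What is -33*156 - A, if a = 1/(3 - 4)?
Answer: -13384801/2600 ≈ -5148.0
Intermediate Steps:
a = -1 (a = 1/(-1) = -1)
X = -2 (X = 1 - ⅓*3² = 1 - ⅓*9 = 1 - 3 = -2)
Y(Q) = -4*Q (Y(Q) = (Q*4)*(-1) = (4*Q)*(-1) = -4*Q)
A = 1/2600 (A = 1/((-585 - 1*(-3177)) - 4*(-2)) = 1/((-585 + 3177) + 8) = 1/(2592 + 8) = 1/2600 ≈ 0.00038462)
-33*156 - A = -33*156 - 1*1/2600 = -5148 - 1/2600 = -13384801/2600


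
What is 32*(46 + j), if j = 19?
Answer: 2080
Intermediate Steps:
32*(46 + j) = 32*(46 + 19) = 32*65 = 2080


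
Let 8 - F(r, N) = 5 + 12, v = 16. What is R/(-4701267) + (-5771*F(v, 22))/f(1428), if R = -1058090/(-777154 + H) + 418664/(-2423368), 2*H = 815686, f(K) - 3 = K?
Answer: 1011734022912717318458/27874841826590649081 ≈ 36.296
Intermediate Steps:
f(K) = 3 + K
H = 407843 (H = (1/2)*815686 = 407843)
R = 301190528327/111872057431 (R = -1058090/(-777154 + 407843) + 418664/(-2423368) = -1058090/(-369311) + 418664*(-1/2423368) = -1058090*(-1/369311) - 52333/302921 = 1058090/369311 - 52333/302921 = 301190528327/111872057431 ≈ 2.6923)
F(r, N) = -9 (F(r, N) = 8 - (5 + 12) = 8 - 1*17 = 8 - 17 = -9)
R/(-4701267) + (-5771*F(v, 22))/f(1428) = (301190528327/111872057431)/(-4701267) + (-5771*(-9))/(3 + 1428) = (301190528327/111872057431)*(-1/4701267) + 51939/1431 = -301190528327/525940411822465077 + 51939*(1/1431) = -301190528327/525940411822465077 + 5771/159 = 1011734022912717318458/27874841826590649081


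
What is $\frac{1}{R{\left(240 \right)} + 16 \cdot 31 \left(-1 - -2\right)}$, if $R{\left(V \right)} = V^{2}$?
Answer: $\frac{1}{58096} \approx 1.7213 \cdot 10^{-5}$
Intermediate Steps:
$\frac{1}{R{\left(240 \right)} + 16 \cdot 31 \left(-1 - -2\right)} = \frac{1}{240^{2} + 16 \cdot 31 \left(-1 - -2\right)} = \frac{1}{57600 + 496 \left(-1 + 2\right)} = \frac{1}{57600 + 496 \cdot 1} = \frac{1}{57600 + 496} = \frac{1}{58096}$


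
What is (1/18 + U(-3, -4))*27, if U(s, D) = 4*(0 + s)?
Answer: -645/2 ≈ -322.50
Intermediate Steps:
U(s, D) = 4*s
(1/18 + U(-3, -4))*27 = (1/18 + 4*(-3))*27 = (1/18 - 12)*27 = -215/18*27 = -645/2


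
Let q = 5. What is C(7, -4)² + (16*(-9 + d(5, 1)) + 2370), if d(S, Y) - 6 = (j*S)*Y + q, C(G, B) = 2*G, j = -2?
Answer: 2438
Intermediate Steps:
d(S, Y) = 11 - 2*S*Y (d(S, Y) = 6 + ((-2*S)*Y + 5) = 6 + (-2*S*Y + 5) = 6 + (5 - 2*S*Y) = 11 - 2*S*Y)
C(7, -4)² + (16*(-9 + d(5, 1)) + 2370) = (2*7)² + (16*(-9 + (11 - 2*5*1)) + 2370) = 14² + (16*(-9 + (11 - 10)) + 2370) = 196 + (16*(-9 + 1) + 2370) = 196 + (16*(-8) + 2370) = 196 + (-128 + 2370) = 196 + 2242 = 2438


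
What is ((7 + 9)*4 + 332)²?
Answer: 156816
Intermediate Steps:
((7 + 9)*4 + 332)² = (16*4 + 332)² = (64 + 332)² = 396² = 156816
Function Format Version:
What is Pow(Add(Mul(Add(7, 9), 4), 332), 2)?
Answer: 156816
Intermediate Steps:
Pow(Add(Mul(Add(7, 9), 4), 332), 2) = Pow(Add(Mul(16, 4), 332), 2) = Pow(Add(64, 332), 2) = Pow(396, 2) = 156816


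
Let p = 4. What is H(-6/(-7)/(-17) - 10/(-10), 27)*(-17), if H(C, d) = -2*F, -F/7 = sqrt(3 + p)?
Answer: -238*sqrt(7) ≈ -629.69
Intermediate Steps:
F = -7*sqrt(7) (F = -7*sqrt(3 + 4) = -7*sqrt(7) ≈ -18.520)
H(C, d) = 14*sqrt(7) (H(C, d) = -(-14)*sqrt(7) = 14*sqrt(7))
H(-6/(-7)/(-17) - 10/(-10), 27)*(-17) = (14*sqrt(7))*(-17) = -238*sqrt(7)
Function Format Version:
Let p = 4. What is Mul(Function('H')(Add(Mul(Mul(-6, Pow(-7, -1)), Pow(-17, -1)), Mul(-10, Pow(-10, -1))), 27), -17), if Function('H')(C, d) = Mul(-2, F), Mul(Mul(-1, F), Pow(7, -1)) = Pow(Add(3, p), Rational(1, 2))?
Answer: Mul(-238, Pow(7, Rational(1, 2))) ≈ -629.69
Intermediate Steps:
F = Mul(-7, Pow(7, Rational(1, 2))) (F = Mul(-7, Pow(Add(3, 4), Rational(1, 2))) = Mul(-7, Pow(7, Rational(1, 2))) ≈ -18.520)
Function('H')(C, d) = Mul(14, Pow(7, Rational(1, 2))) (Function('H')(C, d) = Mul(-2, Mul(-7, Pow(7, Rational(1, 2)))) = Mul(14, Pow(7, Rational(1, 2))))
Mul(Function('H')(Add(Mul(Mul(-6, Pow(-7, -1)), Pow(-17, -1)), Mul(-10, Pow(-10, -1))), 27), -17) = Mul(Mul(14, Pow(7, Rational(1, 2))), -17) = Mul(-238, Pow(7, Rational(1, 2)))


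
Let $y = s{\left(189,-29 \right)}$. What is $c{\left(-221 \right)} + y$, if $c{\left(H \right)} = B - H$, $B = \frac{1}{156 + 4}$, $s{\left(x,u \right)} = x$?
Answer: $\frac{65601}{160} \approx 410.01$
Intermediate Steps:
$B = \frac{1}{160} \approx 0.00625$
$c{\left(H \right)} = \frac{1}{160} - H$
$y = 189$
$c{\left(-221 \right)} + y = \left(\frac{1}{160} - -221\right) + 189 = \left(\frac{1}{160} + 221\right) + 189 = \frac{35361}{160} + 189 = \frac{65601}{160}$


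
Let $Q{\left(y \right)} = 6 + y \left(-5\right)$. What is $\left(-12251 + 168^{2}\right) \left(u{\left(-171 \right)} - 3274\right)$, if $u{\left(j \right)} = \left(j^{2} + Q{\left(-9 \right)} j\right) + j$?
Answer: $272738975$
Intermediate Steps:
$Q{\left(y \right)} = 6 - 5 y$
$u{\left(j \right)} = j^{2} + 52 j$ ($u{\left(j \right)} = \left(j^{2} + \left(6 - -45\right) j\right) + j = \left(j^{2} + \left(6 + 45\right) j\right) + j = \left(j^{2} + 51 j\right) + j = j^{2} + 52 j$)
$\left(-12251 + 168^{2}\right) \left(u{\left(-171 \right)} - 3274\right) = \left(-12251 + 168^{2}\right) \left(- 171 \left(52 - 171\right) - 3274\right) = \left(-12251 + 28224\right) \left(\left(-171\right) \left(-119\right) - 3274\right) = 15973 \left(20349 - 3274\right) = 15973 \cdot 17075 = 272738975$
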